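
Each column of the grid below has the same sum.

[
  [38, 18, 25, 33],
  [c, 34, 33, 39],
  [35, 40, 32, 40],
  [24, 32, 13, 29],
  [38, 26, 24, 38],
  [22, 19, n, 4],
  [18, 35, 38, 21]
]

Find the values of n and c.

n = 39, c = 29

The complete columns each total 204.
Column 3 is missing 204 − 165 = 39 (since 25 + 33 + 32 + 13 + 24 + 38 = 165).
Column 1 is missing 204 − 175 = 29 (since 38 + 35 + 24 + 38 + 22 + 18 = 175).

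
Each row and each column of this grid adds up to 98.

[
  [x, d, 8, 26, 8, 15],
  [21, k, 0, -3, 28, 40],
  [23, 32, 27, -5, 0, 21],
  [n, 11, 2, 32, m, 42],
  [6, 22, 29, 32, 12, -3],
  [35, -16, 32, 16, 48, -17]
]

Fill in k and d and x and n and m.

k = 12, d = 37, x = 4, n = 9, m = 2

Column 5 has 8 + 28 + 0 + 12 + 48 = 96; the blank must be 98 − 96 = 2.
Row 2 has 21 + 0 − 3 + 28 + 40 = 86; the blank must be 98 − 86 = 12.
Column 2 has 12 + 32 + 11 + 22 − 16 = 61; the blank must be 98 − 61 = 37.
Row 1 has 37 + 8 + 26 + 8 + 15 = 94; the blank must be 98 − 94 = 4.
Row 4 has 11 + 2 + 32 + 2 + 42 = 89; the blank must be 98 − 89 = 9.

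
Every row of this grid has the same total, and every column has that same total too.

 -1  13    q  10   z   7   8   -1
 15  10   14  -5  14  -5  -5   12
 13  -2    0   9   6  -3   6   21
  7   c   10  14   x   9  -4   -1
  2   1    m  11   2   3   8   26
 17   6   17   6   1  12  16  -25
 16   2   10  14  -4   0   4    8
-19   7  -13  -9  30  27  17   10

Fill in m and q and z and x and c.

m = -3, q = 15, z = -1, x = 2, c = 13

Rows 2 and 3 both sum to 50, so that's the common total.
Column 2: 13 + 10 − 2 + 1 + 6 + 2 + 7 = 37, so its missing entry is 50 − 37 = 13.
Row 4: 7 + 13 + 10 + 14 + 9 − 4 − 1 = 48, so its missing entry is 50 − 48 = 2.
Column 5: 14 + 6 + 2 + 2 + 1 − 4 + 30 = 51, so its missing entry is 50 − 51 = -1.
Row 5: 2 + 1 + 11 + 2 + 3 + 8 + 26 = 53, so its missing entry is 50 − 53 = -3.
Row 1: -1 + 13 + 10 − 1 + 7 + 8 − 1 = 35, so its missing entry is 50 − 35 = 15.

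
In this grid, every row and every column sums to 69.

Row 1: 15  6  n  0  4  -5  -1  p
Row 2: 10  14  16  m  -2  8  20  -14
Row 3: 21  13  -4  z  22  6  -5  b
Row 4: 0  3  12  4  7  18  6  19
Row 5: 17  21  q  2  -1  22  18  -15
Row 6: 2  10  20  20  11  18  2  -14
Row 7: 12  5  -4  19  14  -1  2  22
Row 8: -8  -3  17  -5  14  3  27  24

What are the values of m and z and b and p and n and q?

m = 17, z = 12, b = 4, p = 43, n = 7, q = 5

Row 5: 17 + 21 + 2 − 1 + 22 + 18 − 15 = 64, so its missing entry is 69 − 64 = 5.
Column 3: 16 − 4 + 12 + 5 + 20 − 4 + 17 = 62, so its missing entry is 69 − 62 = 7.
Row 1: 15 + 6 + 7 + 0 + 4 − 5 − 1 = 26, so its missing entry is 69 − 26 = 43.
Column 8: 43 − 14 + 19 − 15 − 14 + 22 + 24 = 65, so its missing entry is 69 − 65 = 4.
Row 3: 21 + 13 − 4 + 22 + 6 − 5 + 4 = 57, so its missing entry is 69 − 57 = 12.
Row 2: 10 + 14 + 16 − 2 + 8 + 20 − 14 = 52, so its missing entry is 69 − 52 = 17.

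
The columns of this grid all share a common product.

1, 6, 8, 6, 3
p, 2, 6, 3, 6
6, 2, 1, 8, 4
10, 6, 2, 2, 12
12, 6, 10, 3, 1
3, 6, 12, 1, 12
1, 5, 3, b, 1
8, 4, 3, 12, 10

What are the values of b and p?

b = 10, p = 6

Columns 2 and 5 each multiply to 103680, so every column has product 103680.
Column 4: 6×3×8×2×3×1×12 = 10368, so the missing entry is 103680 ÷ 10368 = 10.
Column 1: 1×6×10×12×3×1×8 = 17280, so the missing entry is 103680 ÷ 17280 = 6.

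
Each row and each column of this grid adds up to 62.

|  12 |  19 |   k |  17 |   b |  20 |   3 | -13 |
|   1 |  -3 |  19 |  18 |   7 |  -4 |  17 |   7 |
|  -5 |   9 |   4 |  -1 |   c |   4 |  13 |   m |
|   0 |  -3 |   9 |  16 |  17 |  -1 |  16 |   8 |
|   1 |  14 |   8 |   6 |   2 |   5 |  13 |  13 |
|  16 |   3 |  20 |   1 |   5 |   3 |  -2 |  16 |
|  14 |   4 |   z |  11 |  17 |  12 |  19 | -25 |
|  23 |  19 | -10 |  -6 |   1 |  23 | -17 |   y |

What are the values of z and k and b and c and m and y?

Row 7 has 14 + 4 + 11 + 17 + 12 + 19 − 25 = 52; the blank must be 62 − 52 = 10.
Row 8 has 23 + 19 − 10 − 6 + 1 + 23 − 17 = 33; the blank must be 62 − 33 = 29.
Column 8 has -13 + 7 + 8 + 13 + 16 − 25 + 29 = 35; the blank must be 62 − 35 = 27.
Row 3 has -5 + 9 + 4 − 1 + 4 + 13 + 27 = 51; the blank must be 62 − 51 = 11.
Column 5 has 7 + 11 + 17 + 2 + 5 + 17 + 1 = 60; the blank must be 62 − 60 = 2.
Row 1 has 12 + 19 + 17 + 2 + 20 + 3 − 13 = 60; the blank must be 62 − 60 = 2.

z = 10, k = 2, b = 2, c = 11, m = 27, y = 29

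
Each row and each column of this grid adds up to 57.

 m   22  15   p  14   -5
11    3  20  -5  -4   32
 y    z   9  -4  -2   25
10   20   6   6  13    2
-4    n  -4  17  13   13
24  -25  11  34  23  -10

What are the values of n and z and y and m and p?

n = 22, z = 15, y = 14, m = 2, p = 9

Column 4: -5 − 4 + 6 + 17 + 34 = 48, so its missing entry is 57 − 48 = 9.
Row 1: 22 + 15 + 9 + 14 − 5 = 55, so its missing entry is 57 − 55 = 2.
Column 1: 2 + 11 + 10 − 4 + 24 = 43, so its missing entry is 57 − 43 = 14.
Row 3: 14 + 9 − 4 − 2 + 25 = 42, so its missing entry is 57 − 42 = 15.
Row 5: -4 − 4 + 17 + 13 + 13 = 35, so its missing entry is 57 − 35 = 22.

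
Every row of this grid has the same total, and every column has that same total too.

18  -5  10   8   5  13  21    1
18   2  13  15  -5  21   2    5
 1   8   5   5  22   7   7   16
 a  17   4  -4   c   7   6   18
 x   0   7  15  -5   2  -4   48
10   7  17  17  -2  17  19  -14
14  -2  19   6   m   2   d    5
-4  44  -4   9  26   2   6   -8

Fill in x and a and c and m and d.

x = 8, a = 6, c = 17, m = 13, d = 14

Rows 1 and 2 both sum to 71, so that's the common total.
Row 5 has 0 + 7 + 15 − 5 + 2 − 4 + 48 = 63; the blank must be 71 − 63 = 8.
Column 1 has 18 + 18 + 1 + 8 + 10 + 14 − 4 = 65; the blank must be 71 − 65 = 6.
Row 4 has 6 + 17 + 4 − 4 + 7 + 6 + 18 = 54; the blank must be 71 − 54 = 17.
Column 5 has 5 − 5 + 22 + 17 − 5 − 2 + 26 = 58; the blank must be 71 − 58 = 13.
Row 7 has 14 − 2 + 19 + 6 + 13 + 2 + 5 = 57; the blank must be 71 − 57 = 14.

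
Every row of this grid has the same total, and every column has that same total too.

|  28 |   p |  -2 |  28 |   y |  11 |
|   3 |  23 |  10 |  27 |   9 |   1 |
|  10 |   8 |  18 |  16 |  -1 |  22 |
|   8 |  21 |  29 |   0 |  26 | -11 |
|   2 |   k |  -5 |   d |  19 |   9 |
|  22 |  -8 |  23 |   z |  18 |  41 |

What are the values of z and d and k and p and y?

z = -23, d = 25, k = 23, p = 6, y = 2

Rows 2 and 3 both sum to 73, so that's the common total.
Column 5 has 9 − 1 + 26 + 19 + 18 = 71; the blank must be 73 − 71 = 2.
Row 1 has 28 − 2 + 28 + 2 + 11 = 67; the blank must be 73 − 67 = 6.
Row 6 has 22 − 8 + 23 + 18 + 41 = 96; the blank must be 73 − 96 = -23.
Column 4 has 28 + 27 + 16 + 0 − 23 = 48; the blank must be 73 − 48 = 25.
Row 5 has 2 − 5 + 25 + 19 + 9 = 50; the blank must be 73 − 50 = 23.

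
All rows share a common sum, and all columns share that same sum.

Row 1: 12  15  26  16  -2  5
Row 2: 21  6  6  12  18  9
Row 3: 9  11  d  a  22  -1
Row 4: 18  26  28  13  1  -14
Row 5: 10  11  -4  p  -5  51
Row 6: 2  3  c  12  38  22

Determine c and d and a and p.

Rows 1 and 2 both sum to 72, so that's the common total.
Row 5: 10 + 11 − 4 − 5 + 51 = 63, so its missing entry is 72 − 63 = 9.
Column 4: 16 + 12 + 13 + 9 + 12 = 62, so its missing entry is 72 − 62 = 10.
Row 3: 9 + 11 + 10 + 22 − 1 = 51, so its missing entry is 72 − 51 = 21.
Row 6: 2 + 3 + 12 + 38 + 22 = 77, so its missing entry is 72 − 77 = -5.

c = -5, d = 21, a = 10, p = 9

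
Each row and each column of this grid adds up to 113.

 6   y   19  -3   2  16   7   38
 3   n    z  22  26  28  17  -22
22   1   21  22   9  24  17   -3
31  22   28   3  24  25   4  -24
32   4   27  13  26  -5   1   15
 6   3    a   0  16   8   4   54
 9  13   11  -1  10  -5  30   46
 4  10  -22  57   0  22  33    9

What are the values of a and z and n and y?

Row 1 has 6 + 19 − 3 + 2 + 16 + 7 + 38 = 85; the blank must be 113 − 85 = 28.
Column 2 has 28 + 1 + 22 + 4 + 3 + 13 + 10 = 81; the blank must be 113 − 81 = 32.
Row 2 has 3 + 32 + 22 + 26 + 28 + 17 − 22 = 106; the blank must be 113 − 106 = 7.
Row 6 has 6 + 3 + 0 + 16 + 8 + 4 + 54 = 91; the blank must be 113 − 91 = 22.

a = 22, z = 7, n = 32, y = 28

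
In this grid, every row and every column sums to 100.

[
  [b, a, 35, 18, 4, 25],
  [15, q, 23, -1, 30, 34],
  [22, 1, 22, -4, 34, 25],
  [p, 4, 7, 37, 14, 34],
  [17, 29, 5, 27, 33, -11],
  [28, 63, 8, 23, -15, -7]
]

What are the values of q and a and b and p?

q = -1, a = 4, b = 14, p = 4

Row 2: 15 + 23 − 1 + 30 + 34 = 101, so its missing entry is 100 − 101 = -1.
Column 2: -1 + 1 + 4 + 29 + 63 = 96, so its missing entry is 100 − 96 = 4.
Row 4: 4 + 7 + 37 + 14 + 34 = 96, so its missing entry is 100 − 96 = 4.
Row 1: 4 + 35 + 18 + 4 + 25 = 86, so its missing entry is 100 − 86 = 14.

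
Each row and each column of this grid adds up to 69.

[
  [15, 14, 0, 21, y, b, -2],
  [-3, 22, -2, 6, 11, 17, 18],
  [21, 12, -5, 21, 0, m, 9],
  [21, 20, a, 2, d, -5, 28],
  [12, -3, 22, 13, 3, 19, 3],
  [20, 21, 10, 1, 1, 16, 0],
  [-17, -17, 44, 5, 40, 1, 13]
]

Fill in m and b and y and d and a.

m = 11, b = 10, y = 11, d = 3, a = 0

Column 3: 0 − 2 − 5 + 22 + 10 + 44 = 69, so its missing entry is 69 − 69 = 0.
Row 4: 21 + 20 + 0 + 2 − 5 + 28 = 66, so its missing entry is 69 − 66 = 3.
Column 5: 11 + 0 + 3 + 3 + 1 + 40 = 58, so its missing entry is 69 − 58 = 11.
Row 1: 15 + 14 + 0 + 21 + 11 − 2 = 59, so its missing entry is 69 − 59 = 10.
Row 3: 21 + 12 − 5 + 21 + 0 + 9 = 58, so its missing entry is 69 − 58 = 11.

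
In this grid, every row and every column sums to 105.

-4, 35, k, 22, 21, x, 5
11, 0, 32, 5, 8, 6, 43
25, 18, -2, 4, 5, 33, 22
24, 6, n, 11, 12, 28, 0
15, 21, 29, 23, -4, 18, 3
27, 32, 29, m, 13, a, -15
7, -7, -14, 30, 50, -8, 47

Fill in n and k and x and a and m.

Column 4: 22 + 5 + 4 + 11 + 23 + 30 = 95, so its missing entry is 105 − 95 = 10.
Row 6: 27 + 32 + 29 + 10 + 13 − 15 = 96, so its missing entry is 105 − 96 = 9.
Column 6: 6 + 33 + 28 + 18 + 9 − 8 = 86, so its missing entry is 105 − 86 = 19.
Row 1: -4 + 35 + 22 + 21 + 19 + 5 = 98, so its missing entry is 105 − 98 = 7.
Row 4: 24 + 6 + 11 + 12 + 28 + 0 = 81, so its missing entry is 105 − 81 = 24.

n = 24, k = 7, x = 19, a = 9, m = 10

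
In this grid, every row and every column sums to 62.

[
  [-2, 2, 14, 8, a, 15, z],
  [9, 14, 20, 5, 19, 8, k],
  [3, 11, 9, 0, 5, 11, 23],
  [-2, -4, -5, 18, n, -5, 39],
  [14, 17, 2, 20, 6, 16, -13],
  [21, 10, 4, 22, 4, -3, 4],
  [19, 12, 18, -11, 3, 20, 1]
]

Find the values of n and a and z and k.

Row 2: 9 + 14 + 20 + 5 + 19 + 8 = 75, so its missing entry is 62 − 75 = -13.
Row 4: -2 − 4 − 5 + 18 − 5 + 39 = 41, so its missing entry is 62 − 41 = 21.
Column 5: 19 + 5 + 21 + 6 + 4 + 3 = 58, so its missing entry is 62 − 58 = 4.
Row 1: -2 + 2 + 14 + 8 + 4 + 15 = 41, so its missing entry is 62 − 41 = 21.

n = 21, a = 4, z = 21, k = -13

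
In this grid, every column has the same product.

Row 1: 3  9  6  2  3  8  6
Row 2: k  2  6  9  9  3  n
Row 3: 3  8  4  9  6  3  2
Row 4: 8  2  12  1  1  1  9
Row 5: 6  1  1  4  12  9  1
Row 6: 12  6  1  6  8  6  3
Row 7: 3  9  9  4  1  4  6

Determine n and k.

n = 8, k = 1

Columns 4 and 6 each multiply to 15552, so every column has product 15552.
Column 7: 6×2×9×1×3×6 = 1944, so the missing entry is 15552 ÷ 1944 = 8.
Column 1: 3×3×8×6×12×3 = 15552, so the missing entry is 15552 ÷ 15552 = 1.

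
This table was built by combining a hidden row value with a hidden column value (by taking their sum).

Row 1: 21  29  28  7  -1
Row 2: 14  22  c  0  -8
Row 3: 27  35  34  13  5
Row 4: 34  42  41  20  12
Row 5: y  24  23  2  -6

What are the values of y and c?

y = 16, c = 21

The difference between any two rows is the same in every column — this is an addition table with the headers hidden.
Row 5 minus row 1 is 24 − 29 = -5, so its entry in column 1 is 21 + (-5) = 16.
Row 2 minus row 1 is 22 − 29 = -7, so its entry in column 3 is 28 + (-7) = 21.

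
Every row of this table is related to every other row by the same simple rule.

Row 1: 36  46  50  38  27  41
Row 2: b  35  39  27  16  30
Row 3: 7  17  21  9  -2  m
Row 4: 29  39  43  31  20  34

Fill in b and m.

The difference between any two rows is the same in every column — this is an addition table with the headers hidden.
Row 2 minus row 1 is 35 − 46 = -11, so its entry in column 1 is 36 + (-11) = 25.
Row 3 minus row 1 is 17 − 46 = -29, so its entry in column 6 is 41 + (-29) = 12.

b = 25, m = 12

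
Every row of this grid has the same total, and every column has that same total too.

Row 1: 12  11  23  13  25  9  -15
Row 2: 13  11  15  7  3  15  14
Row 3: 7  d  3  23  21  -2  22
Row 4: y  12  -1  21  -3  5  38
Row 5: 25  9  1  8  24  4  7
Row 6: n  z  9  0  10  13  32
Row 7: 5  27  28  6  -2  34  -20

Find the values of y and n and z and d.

y = 6, n = 10, z = 4, d = 4

Rows 1 and 2 both sum to 78, so that's the common total.
Row 3 has 7 + 3 + 23 + 21 − 2 + 22 = 74; the blank must be 78 − 74 = 4.
Column 2 has 11 + 11 + 4 + 12 + 9 + 27 = 74; the blank must be 78 − 74 = 4.
Row 6 has 4 + 9 + 0 + 10 + 13 + 32 = 68; the blank must be 78 − 68 = 10.
Row 4 has 12 − 1 + 21 − 3 + 5 + 38 = 72; the blank must be 78 − 72 = 6.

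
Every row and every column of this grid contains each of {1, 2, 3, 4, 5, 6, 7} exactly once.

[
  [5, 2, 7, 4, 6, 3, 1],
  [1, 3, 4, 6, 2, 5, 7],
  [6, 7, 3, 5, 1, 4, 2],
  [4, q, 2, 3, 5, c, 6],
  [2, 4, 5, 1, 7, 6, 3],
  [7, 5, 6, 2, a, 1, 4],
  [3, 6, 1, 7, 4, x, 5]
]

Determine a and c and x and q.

a = 3, c = 7, x = 2, q = 1

Cell (4,2): column 2 already has {2, 3, 4, 5, 6, 7} → 1.
Cell (6,5): row 6 already has {1, 2, 4, 5, 6, 7} → 3.
For row 4, column 6: row 4 already has {1, 2, 3, 4, 5, 6}; that leaves 7.
Cell (7,6): row 7 already has {1, 3, 4, 5, 6, 7} → 2.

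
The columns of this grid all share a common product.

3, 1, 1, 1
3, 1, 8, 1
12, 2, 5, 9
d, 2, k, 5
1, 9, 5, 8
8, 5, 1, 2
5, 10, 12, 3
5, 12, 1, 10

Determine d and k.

d = 1, k = 9

Columns 2 and 4 each multiply to 21600, so every column has product 21600.
Column 1: 3×3×12×1×8×5×5 = 21600, so the missing entry is 21600 ÷ 21600 = 1.
Column 3: 1×8×5×5×1×12×1 = 2400, so the missing entry is 21600 ÷ 2400 = 9.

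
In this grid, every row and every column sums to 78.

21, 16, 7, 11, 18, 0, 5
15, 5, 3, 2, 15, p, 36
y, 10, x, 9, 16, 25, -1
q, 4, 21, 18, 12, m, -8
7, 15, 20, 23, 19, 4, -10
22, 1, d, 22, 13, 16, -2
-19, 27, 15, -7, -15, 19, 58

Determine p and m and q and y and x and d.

Row 2 has 15 + 5 + 3 + 2 + 15 + 36 = 76; the blank must be 78 − 76 = 2.
Column 6 has 0 + 2 + 25 + 4 + 16 + 19 = 66; the blank must be 78 − 66 = 12.
Row 4 has 4 + 21 + 18 + 12 + 12 − 8 = 59; the blank must be 78 − 59 = 19.
Column 1 has 21 + 15 + 19 + 7 + 22 − 19 = 65; the blank must be 78 − 65 = 13.
Row 3 has 13 + 10 + 9 + 16 + 25 − 1 = 72; the blank must be 78 − 72 = 6.
Row 6 has 22 + 1 + 22 + 13 + 16 − 2 = 72; the blank must be 78 − 72 = 6.

p = 2, m = 12, q = 19, y = 13, x = 6, d = 6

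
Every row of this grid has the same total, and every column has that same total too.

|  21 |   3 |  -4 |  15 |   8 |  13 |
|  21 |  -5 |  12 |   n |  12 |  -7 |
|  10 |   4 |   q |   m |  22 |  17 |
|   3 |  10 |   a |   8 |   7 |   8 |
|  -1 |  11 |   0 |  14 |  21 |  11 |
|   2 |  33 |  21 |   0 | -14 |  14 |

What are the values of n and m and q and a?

Rows 1 and 5 both sum to 56, so that's the common total.
The known cells in row 4 total 36, leaving 56 − 36 = 20 for the blank.
The known cells in row 2 total 33, leaving 56 − 33 = 23 for the blank.
The known cells in column 4 total 60, leaving 56 − 60 = -4 for the blank.
The known cells in row 3 total 49, leaving 56 − 49 = 7 for the blank.

n = 23, m = -4, q = 7, a = 20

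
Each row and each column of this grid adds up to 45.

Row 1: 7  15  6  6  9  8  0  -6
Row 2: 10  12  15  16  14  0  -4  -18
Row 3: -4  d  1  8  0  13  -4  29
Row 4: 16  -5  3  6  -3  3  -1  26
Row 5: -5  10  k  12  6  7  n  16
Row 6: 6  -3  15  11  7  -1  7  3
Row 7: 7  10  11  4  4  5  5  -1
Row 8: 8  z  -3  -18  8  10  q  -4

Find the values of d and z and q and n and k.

Row 3 has -4 + 1 + 8 + 0 + 13 − 4 + 29 = 43; the blank must be 45 − 43 = 2.
Column 2 has 15 + 12 + 2 − 5 + 10 − 3 + 10 = 41; the blank must be 45 − 41 = 4.
Column 3 has 6 + 15 + 1 + 3 + 15 + 11 − 3 = 48; the blank must be 45 − 48 = -3.
Row 5 has -5 + 10 − 3 + 12 + 6 + 7 + 16 = 43; the blank must be 45 − 43 = 2.
Row 8 has 8 + 4 − 3 − 18 + 8 + 10 − 4 = 5; the blank must be 45 − 5 = 40.

d = 2, z = 4, q = 40, n = 2, k = -3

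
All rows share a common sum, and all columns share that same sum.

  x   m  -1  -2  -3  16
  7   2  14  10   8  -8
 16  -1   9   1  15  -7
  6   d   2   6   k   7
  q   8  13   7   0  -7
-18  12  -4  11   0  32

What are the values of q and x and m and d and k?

q = 12, x = 10, m = 13, d = -1, k = 13

Rows 2 and 3 both sum to 33, so that's the common total.
The known cells in row 5 total 21, leaving 33 − 21 = 12 for the blank.
The known cells in column 5 total 20, leaving 33 − 20 = 13 for the blank.
The known cells in column 1 total 23, leaving 33 − 23 = 10 for the blank.
The known cells in row 1 total 20, leaving 33 − 20 = 13 for the blank.
The known cells in row 4 total 34, leaving 33 − 34 = -1 for the blank.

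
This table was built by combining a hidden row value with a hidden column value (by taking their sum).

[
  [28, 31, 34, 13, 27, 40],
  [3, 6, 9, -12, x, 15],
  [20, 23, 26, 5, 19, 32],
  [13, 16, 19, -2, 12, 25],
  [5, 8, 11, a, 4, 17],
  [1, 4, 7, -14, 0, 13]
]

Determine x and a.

The difference between any two rows is the same in every column — this is an addition table with the headers hidden.
Row 2 minus row 1 is 15 − 40 = -25, so its entry in column 5 is 27 + (-25) = 2.
Row 5 minus row 1 is 17 − 40 = -23, so its entry in column 4 is 13 + (-23) = -10.

x = 2, a = -10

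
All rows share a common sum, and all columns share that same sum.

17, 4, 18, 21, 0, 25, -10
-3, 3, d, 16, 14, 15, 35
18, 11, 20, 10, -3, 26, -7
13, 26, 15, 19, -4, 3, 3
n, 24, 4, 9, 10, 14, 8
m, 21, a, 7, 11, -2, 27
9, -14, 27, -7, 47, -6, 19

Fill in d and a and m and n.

Rows 1 and 3 both sum to 75, so that's the common total.
The known cells in row 5 total 69, leaving 75 − 69 = 6 for the blank.
The known cells in row 2 total 80, leaving 75 − 80 = -5 for the blank.
The known cells in column 1 total 60, leaving 75 − 60 = 15 for the blank.
The known cells in row 6 total 79, leaving 75 − 79 = -4 for the blank.

d = -5, a = -4, m = 15, n = 6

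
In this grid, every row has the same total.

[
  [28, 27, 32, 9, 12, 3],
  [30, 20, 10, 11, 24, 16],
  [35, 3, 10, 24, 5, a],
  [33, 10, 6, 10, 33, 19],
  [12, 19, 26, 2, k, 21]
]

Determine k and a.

k = 31, a = 34

The complete rows each total 111.
Row 5 is missing 111 − 80 = 31 (since 12 + 19 + 26 + 2 + 21 = 80).
Row 3 is missing 111 − 77 = 34 (since 35 + 3 + 10 + 24 + 5 = 77).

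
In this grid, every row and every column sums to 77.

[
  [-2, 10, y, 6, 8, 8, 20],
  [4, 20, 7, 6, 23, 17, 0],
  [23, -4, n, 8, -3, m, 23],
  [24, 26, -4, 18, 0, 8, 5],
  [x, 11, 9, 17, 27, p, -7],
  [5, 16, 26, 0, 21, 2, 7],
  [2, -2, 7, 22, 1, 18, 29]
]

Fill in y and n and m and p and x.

y = 27, n = 5, m = 25, p = -1, x = 21

The known cells in column 1 total 56, leaving 77 − 56 = 21 for the blank.
The known cells in row 5 total 78, leaving 77 − 78 = -1 for the blank.
The known cells in row 1 total 50, leaving 77 − 50 = 27 for the blank.
The known cells in column 3 total 72, leaving 77 − 72 = 5 for the blank.
The known cells in row 3 total 52, leaving 77 − 52 = 25 for the blank.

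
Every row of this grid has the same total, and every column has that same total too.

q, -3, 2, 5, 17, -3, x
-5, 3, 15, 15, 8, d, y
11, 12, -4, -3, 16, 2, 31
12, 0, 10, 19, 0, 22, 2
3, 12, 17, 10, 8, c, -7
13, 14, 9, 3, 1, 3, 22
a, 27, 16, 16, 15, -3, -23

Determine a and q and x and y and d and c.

Rows 3 and 4 both sum to 65, so that's the common total.
Row 5: 3 + 12 + 17 + 10 + 8 − 7 = 43, so its missing entry is 65 − 43 = 22.
Column 6: -3 + 2 + 22 + 22 + 3 − 3 = 43, so its missing entry is 65 − 43 = 22.
Row 7: 27 + 16 + 16 + 15 − 3 − 23 = 48, so its missing entry is 65 − 48 = 17.
Column 1: -5 + 11 + 12 + 3 + 13 + 17 = 51, so its missing entry is 65 − 51 = 14.
Row 1: 14 − 3 + 2 + 5 + 17 − 3 = 32, so its missing entry is 65 − 32 = 33.
Row 2: -5 + 3 + 15 + 15 + 8 + 22 = 58, so its missing entry is 65 − 58 = 7.

a = 17, q = 14, x = 33, y = 7, d = 22, c = 22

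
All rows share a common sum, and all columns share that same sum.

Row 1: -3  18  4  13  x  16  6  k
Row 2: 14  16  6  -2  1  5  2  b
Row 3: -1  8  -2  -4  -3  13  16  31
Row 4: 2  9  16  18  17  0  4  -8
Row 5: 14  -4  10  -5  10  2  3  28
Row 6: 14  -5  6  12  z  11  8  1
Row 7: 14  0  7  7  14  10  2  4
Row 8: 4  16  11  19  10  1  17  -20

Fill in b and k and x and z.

b = 16, k = 6, x = -2, z = 11

Rows 3 and 4 both sum to 58, so that's the common total.
Row 2 has 14 + 16 + 6 − 2 + 1 + 5 + 2 = 42; the blank must be 58 − 42 = 16.
Column 8 has 16 + 31 − 8 + 28 + 1 + 4 − 20 = 52; the blank must be 58 − 52 = 6.
Row 6 has 14 − 5 + 6 + 12 + 11 + 8 + 1 = 47; the blank must be 58 − 47 = 11.
Row 1 has -3 + 18 + 4 + 13 + 16 + 6 + 6 = 60; the blank must be 58 − 60 = -2.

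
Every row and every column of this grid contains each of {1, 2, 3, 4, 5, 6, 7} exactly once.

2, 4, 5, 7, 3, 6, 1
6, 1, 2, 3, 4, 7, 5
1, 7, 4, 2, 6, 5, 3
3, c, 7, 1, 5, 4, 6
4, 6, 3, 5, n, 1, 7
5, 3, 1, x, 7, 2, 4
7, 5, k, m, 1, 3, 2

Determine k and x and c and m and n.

k = 6, x = 6, c = 2, m = 4, n = 2

For row 5, column 5: row 5 already has {1, 3, 4, 5, 6, 7}; that leaves 2.
At (row 7, col 3): column 3 already has {1, 2, 3, 4, 5, 7}, so the value is 6.
At (row 4, col 2): row 4 already has {1, 3, 4, 5, 6, 7}, so the value is 2.
Cell (6,4): row 6 already has {1, 2, 3, 4, 5, 7} → 6.
Cell (7,4): row 7 already has {1, 2, 3, 5, 6, 7} → 4.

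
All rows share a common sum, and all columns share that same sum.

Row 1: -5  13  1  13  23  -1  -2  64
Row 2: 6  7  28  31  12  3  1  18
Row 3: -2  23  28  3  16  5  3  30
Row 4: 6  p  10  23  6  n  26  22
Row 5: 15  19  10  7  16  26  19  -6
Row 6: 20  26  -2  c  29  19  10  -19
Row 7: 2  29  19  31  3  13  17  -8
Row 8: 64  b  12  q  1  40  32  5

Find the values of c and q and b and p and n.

Rows 1 and 2 both sum to 106, so that's the common total.
Row 6 has 20 + 26 − 2 + 29 + 19 + 10 − 19 = 83; the blank must be 106 − 83 = 23.
Column 4 has 13 + 31 + 3 + 23 + 7 + 23 + 31 = 131; the blank must be 106 − 131 = -25.
Row 8 has 64 + 12 − 25 + 1 + 40 + 32 + 5 = 129; the blank must be 106 − 129 = -23.
Column 2 has 13 + 7 + 23 + 19 + 26 + 29 − 23 = 94; the blank must be 106 − 94 = 12.
Row 4 has 6 + 12 + 10 + 23 + 6 + 26 + 22 = 105; the blank must be 106 − 105 = 1.

c = 23, q = -25, b = -23, p = 12, n = 1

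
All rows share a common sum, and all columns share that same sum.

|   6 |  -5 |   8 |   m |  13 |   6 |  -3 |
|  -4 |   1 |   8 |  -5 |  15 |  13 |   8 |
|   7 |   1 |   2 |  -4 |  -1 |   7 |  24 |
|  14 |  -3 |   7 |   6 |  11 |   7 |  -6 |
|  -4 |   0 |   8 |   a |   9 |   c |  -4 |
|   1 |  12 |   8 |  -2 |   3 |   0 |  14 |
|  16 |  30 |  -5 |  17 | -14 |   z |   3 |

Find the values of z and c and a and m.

z = -11, c = 14, a = 13, m = 11

Rows 2 and 3 both sum to 36, so that's the common total.
The known cells in row 1 total 25, leaving 36 − 25 = 11 for the blank.
The known cells in row 7 total 47, leaving 36 − 47 = -11 for the blank.
The known cells in column 6 total 22, leaving 36 − 22 = 14 for the blank.
The known cells in row 5 total 23, leaving 36 − 23 = 13 for the blank.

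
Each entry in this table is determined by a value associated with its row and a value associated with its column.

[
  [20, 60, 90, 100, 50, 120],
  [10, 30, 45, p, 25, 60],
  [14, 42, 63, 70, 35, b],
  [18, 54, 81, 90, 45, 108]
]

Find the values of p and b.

Each row is a constant multiple of every other row — this is a multiplication table with the headers hidden.
Row 2 is 45/90 = 1/2 times row 1, so its entry in column 4 is 100 × 1/2 = 50.
Row 3 is 63/90 = 7/10 times row 1, so its entry in column 6 is 120 × 7/10 = 84.

p = 50, b = 84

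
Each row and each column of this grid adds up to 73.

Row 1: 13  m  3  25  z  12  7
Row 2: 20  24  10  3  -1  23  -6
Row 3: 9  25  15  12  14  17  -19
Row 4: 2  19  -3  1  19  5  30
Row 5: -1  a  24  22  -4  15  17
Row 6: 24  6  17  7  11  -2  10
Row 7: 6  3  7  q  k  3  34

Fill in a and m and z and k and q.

a = 0, m = -4, z = 17, k = 17, q = 3

Column 4 has 25 + 3 + 12 + 1 + 22 + 7 = 70; the blank must be 73 − 70 = 3.
Row 7 has 6 + 3 + 7 + 3 + 3 + 34 = 56; the blank must be 73 − 56 = 17.
Column 5 has -1 + 14 + 19 − 4 + 11 + 17 = 56; the blank must be 73 − 56 = 17.
Row 1 has 13 + 3 + 25 + 17 + 12 + 7 = 77; the blank must be 73 − 77 = -4.
Row 5 has -1 + 24 + 22 − 4 + 15 + 17 = 73; the blank must be 73 − 73 = 0.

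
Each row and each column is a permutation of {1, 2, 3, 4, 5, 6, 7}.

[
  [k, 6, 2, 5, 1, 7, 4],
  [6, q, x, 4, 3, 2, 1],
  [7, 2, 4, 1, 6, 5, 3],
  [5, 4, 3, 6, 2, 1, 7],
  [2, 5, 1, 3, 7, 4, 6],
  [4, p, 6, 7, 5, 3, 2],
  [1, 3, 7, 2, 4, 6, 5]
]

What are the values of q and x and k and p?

q = 7, x = 5, k = 3, p = 1

For row 2, column 3: column 3 already has {1, 2, 3, 4, 6, 7}; that leaves 5.
Cell (2,2): row 2 already has {1, 2, 3, 4, 5, 6} → 7.
For row 6, column 2: row 6 already has {2, 3, 4, 5, 6, 7}; that leaves 1.
For row 1, column 1: row 1 already has {1, 2, 4, 5, 6, 7}; that leaves 3.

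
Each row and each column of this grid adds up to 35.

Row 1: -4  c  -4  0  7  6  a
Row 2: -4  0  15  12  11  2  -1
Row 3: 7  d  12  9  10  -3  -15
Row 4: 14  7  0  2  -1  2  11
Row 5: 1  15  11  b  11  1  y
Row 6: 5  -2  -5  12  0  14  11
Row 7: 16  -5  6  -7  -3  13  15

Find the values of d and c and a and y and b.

d = 15, c = 5, a = 25, y = -11, b = 7

Row 3 has 7 + 12 + 9 + 10 − 3 − 15 = 20; the blank must be 35 − 20 = 15.
Column 2 has 0 + 15 + 7 + 15 − 2 − 5 = 30; the blank must be 35 − 30 = 5.
Column 4 has 0 + 12 + 9 + 2 + 12 − 7 = 28; the blank must be 35 − 28 = 7.
Row 5 has 1 + 15 + 11 + 7 + 11 + 1 = 46; the blank must be 35 − 46 = -11.
Row 1 has -4 + 5 − 4 + 0 + 7 + 6 = 10; the blank must be 35 − 10 = 25.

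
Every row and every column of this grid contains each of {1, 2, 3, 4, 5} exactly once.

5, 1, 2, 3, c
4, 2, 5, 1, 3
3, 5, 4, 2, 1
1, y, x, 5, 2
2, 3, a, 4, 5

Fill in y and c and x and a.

y = 4, c = 4, x = 3, a = 1

For row 4, column 2: column 2 already has {1, 2, 3, 5}; that leaves 4.
For row 4, column 3: row 4 already has {1, 2, 4, 5}; that leaves 3.
For row 1, column 5: row 1 already has {1, 2, 3, 5}; that leaves 4.
For row 5, column 3: row 5 already has {2, 3, 4, 5}; that leaves 1.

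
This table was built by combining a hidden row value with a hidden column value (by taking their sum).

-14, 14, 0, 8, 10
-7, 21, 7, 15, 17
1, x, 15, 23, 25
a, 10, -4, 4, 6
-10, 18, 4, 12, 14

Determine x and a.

The difference between any two rows is the same in every column — this is an addition table with the headers hidden.
Row 3 minus row 1 is 15 − 0 = 15, so its entry in column 2 is 14 + 15 = 29.
Row 4 minus row 1 is -4 − 0 = -4, so its entry in column 1 is -14 + (-4) = -18.

x = 29, a = -18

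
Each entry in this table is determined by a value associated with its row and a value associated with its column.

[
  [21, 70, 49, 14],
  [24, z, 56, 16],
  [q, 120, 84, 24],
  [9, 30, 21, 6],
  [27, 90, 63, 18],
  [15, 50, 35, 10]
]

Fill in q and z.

Each row is a constant multiple of every other row — this is a multiplication table with the headers hidden.
Row 3 is 84/49 = 12/7 times row 1, so its entry in column 1 is 21 × 12/7 = 36.
Row 2 is 56/49 = 8/7 times row 1, so its entry in column 2 is 70 × 8/7 = 80.

q = 36, z = 80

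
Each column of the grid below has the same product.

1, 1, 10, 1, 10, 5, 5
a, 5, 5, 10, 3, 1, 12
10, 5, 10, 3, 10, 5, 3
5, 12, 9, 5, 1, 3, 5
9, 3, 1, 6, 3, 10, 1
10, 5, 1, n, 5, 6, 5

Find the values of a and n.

Columns 3 and 5 each multiply to 4500, so every column has product 4500.
Column 1: 1×10×5×9×10 = 4500, so the missing entry is 4500 ÷ 4500 = 1.
Column 4: 1×10×3×5×6 = 900, so the missing entry is 4500 ÷ 900 = 5.

a = 1, n = 5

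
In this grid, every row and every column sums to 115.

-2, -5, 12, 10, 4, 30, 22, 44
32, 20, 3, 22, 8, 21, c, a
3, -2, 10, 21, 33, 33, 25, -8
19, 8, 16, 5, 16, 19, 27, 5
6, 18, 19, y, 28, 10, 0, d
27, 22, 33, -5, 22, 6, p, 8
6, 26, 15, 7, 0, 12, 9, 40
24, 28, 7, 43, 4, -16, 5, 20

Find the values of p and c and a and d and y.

p = 2, c = 25, a = -16, d = 22, y = 12

The known cells in column 4 total 103, leaving 115 − 103 = 12 for the blank.
The known cells in row 6 total 113, leaving 115 − 113 = 2 for the blank.
The known cells in column 7 total 90, leaving 115 − 90 = 25 for the blank.
The known cells in row 2 total 131, leaving 115 − 131 = -16 for the blank.
The known cells in row 5 total 93, leaving 115 − 93 = 22 for the blank.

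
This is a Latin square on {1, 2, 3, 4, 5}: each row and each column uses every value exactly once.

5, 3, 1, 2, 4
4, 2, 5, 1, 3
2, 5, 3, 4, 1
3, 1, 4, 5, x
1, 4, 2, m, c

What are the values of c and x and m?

For row 4, column 5: row 4 already has {1, 3, 4, 5}; that leaves 2.
For row 5, column 5: column 5 already has {1, 2, 3, 4}; that leaves 5.
For row 5, column 4: row 5 already has {1, 2, 4, 5}; that leaves 3.

c = 5, x = 2, m = 3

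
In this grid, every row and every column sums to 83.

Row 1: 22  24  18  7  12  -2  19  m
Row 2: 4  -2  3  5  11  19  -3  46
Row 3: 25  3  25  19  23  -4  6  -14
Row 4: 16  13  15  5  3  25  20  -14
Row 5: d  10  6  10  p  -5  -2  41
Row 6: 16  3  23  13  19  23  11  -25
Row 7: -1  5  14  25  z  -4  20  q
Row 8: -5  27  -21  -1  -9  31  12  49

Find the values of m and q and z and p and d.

The known cells in row 1 total 100, leaving 83 − 100 = -17 for the blank.
The known cells in column 1 total 77, leaving 83 − 77 = 6 for the blank.
The known cells in row 5 total 66, leaving 83 − 66 = 17 for the blank.
The known cells in column 5 total 76, leaving 83 − 76 = 7 for the blank.
The known cells in row 7 total 66, leaving 83 − 66 = 17 for the blank.

m = -17, q = 17, z = 7, p = 17, d = 6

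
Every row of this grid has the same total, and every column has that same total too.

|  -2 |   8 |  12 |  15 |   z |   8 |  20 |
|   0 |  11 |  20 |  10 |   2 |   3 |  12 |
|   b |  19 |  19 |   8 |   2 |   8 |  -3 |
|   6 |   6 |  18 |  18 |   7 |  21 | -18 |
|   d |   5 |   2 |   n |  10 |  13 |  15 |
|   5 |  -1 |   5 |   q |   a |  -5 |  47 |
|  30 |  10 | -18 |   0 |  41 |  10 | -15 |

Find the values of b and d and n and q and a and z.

b = 5, d = 14, n = -1, q = 8, a = -1, z = -3

Rows 2 and 4 both sum to 58, so that's the common total.
Row 1 has -2 + 8 + 12 + 15 + 8 + 20 = 61; the blank must be 58 − 61 = -3.
Column 5 has -3 + 2 + 2 + 7 + 10 + 41 = 59; the blank must be 58 − 59 = -1.
Row 3 has 19 + 19 + 8 + 2 + 8 − 3 = 53; the blank must be 58 − 53 = 5.
Column 1 has -2 + 0 + 5 + 6 + 5 + 30 = 44; the blank must be 58 − 44 = 14.
Row 5 has 14 + 5 + 2 + 10 + 13 + 15 = 59; the blank must be 58 − 59 = -1.
Row 6 has 5 − 1 + 5 − 1 − 5 + 47 = 50; the blank must be 58 − 50 = 8.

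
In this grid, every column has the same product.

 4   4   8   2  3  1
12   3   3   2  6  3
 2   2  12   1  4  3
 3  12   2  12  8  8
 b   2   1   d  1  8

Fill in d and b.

Columns 3 and 5 each multiply to 576, so every column has product 576.
Column 4: 2×2×1×12 = 48, so the missing entry is 576 ÷ 48 = 12.
Column 1: 4×12×2×3 = 288, so the missing entry is 576 ÷ 288 = 2.

d = 12, b = 2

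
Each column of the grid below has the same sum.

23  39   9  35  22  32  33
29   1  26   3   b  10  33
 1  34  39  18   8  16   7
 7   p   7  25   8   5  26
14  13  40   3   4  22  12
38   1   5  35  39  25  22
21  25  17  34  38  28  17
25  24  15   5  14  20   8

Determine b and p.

The complete columns each total 158.
Column 5 is missing 158 − 133 = 25 (since 22 + 8 + 8 + 4 + 39 + 38 + 14 = 133).
Column 2 is missing 158 − 137 = 21 (since 39 + 1 + 34 + 13 + 1 + 25 + 24 = 137).

b = 25, p = 21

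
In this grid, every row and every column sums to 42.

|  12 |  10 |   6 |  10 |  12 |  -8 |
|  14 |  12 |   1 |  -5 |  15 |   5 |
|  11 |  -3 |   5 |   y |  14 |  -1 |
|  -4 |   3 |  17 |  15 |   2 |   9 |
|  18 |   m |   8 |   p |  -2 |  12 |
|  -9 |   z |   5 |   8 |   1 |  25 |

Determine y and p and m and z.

Row 3 has 11 − 3 + 5 + 14 − 1 = 26; the blank must be 42 − 26 = 16.
Row 6 has -9 + 5 + 8 + 1 + 25 = 30; the blank must be 42 − 30 = 12.
Column 2 has 10 + 12 − 3 + 3 + 12 = 34; the blank must be 42 − 34 = 8.
Row 5 has 18 + 8 + 8 − 2 + 12 = 44; the blank must be 42 − 44 = -2.

y = 16, p = -2, m = 8, z = 12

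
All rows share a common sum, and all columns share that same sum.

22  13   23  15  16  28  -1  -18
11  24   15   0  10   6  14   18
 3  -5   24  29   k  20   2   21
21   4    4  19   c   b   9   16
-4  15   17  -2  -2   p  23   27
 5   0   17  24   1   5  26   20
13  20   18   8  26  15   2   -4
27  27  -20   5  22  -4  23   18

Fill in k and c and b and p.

k = 4, c = 21, b = 4, p = 24

Rows 1 and 2 both sum to 98, so that's the common total.
Row 5: -4 + 15 + 17 − 2 − 2 + 23 + 27 = 74, so its missing entry is 98 − 74 = 24.
Row 3: 3 − 5 + 24 + 29 + 20 + 2 + 21 = 94, so its missing entry is 98 − 94 = 4.
Column 5: 16 + 10 + 4 − 2 + 1 + 26 + 22 = 77, so its missing entry is 98 − 77 = 21.
Row 4: 21 + 4 + 4 + 19 + 21 + 9 + 16 = 94, so its missing entry is 98 − 94 = 4.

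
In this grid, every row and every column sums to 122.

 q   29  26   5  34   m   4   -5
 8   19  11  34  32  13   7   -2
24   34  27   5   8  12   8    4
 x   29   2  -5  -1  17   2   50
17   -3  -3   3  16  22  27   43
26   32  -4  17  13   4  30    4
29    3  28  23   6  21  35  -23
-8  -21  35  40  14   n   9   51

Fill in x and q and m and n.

x = 28, q = -2, m = 31, n = 2

Row 8: -8 − 21 + 35 + 40 + 14 + 9 + 51 = 120, so its missing entry is 122 − 120 = 2.
Column 6: 13 + 12 + 17 + 22 + 4 + 21 + 2 = 91, so its missing entry is 122 − 91 = 31.
Row 1: 29 + 26 + 5 + 34 + 31 + 4 − 5 = 124, so its missing entry is 122 − 124 = -2.
Row 4: 29 + 2 − 5 − 1 + 17 + 2 + 50 = 94, so its missing entry is 122 − 94 = 28.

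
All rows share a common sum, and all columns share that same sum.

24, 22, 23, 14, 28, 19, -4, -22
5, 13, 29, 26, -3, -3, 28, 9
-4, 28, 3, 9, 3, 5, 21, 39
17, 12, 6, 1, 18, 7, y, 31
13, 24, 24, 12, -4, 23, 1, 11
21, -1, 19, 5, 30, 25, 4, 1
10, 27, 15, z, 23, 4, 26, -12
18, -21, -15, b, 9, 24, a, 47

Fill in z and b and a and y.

z = 11, b = 26, a = 16, y = 12

Rows 1 and 2 both sum to 104, so that's the common total.
The known cells in row 7 total 93, leaving 104 − 93 = 11 for the blank.
The known cells in row 4 total 92, leaving 104 − 92 = 12 for the blank.
The known cells in column 7 total 88, leaving 104 − 88 = 16 for the blank.
The known cells in row 8 total 78, leaving 104 − 78 = 26 for the blank.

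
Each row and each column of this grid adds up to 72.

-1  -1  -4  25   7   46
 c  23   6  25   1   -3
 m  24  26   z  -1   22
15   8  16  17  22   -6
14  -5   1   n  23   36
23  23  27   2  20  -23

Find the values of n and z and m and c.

The known cells in row 2 total 52, leaving 72 − 52 = 20 for the blank.
The known cells in column 1 total 71, leaving 72 − 71 = 1 for the blank.
The known cells in row 3 total 72, leaving 72 − 72 = 0 for the blank.
The known cells in row 5 total 69, leaving 72 − 69 = 3 for the blank.

n = 3, z = 0, m = 1, c = 20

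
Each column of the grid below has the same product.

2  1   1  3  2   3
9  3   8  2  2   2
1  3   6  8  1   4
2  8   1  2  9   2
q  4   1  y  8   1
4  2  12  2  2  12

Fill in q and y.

q = 4, y = 3

Columns 5 and 6 each multiply to 576, so every column has product 576.
Column 1: 2×9×1×2×4 = 144, so the missing entry is 576 ÷ 144 = 4.
Column 4: 3×2×8×2×2 = 192, so the missing entry is 576 ÷ 192 = 3.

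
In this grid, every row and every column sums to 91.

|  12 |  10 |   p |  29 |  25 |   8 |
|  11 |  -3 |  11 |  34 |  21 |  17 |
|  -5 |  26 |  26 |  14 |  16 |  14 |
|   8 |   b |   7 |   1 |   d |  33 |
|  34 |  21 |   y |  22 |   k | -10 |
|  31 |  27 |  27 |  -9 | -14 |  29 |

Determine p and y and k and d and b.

p = 7, y = 13, k = 11, d = 32, b = 10

Column 2 has 10 − 3 + 26 + 21 + 27 = 81; the blank must be 91 − 81 = 10.
Row 4 has 8 + 10 + 7 + 1 + 33 = 59; the blank must be 91 − 59 = 32.
Column 5 has 25 + 21 + 16 + 32 − 14 = 80; the blank must be 91 − 80 = 11.
Row 5 has 34 + 21 + 22 + 11 − 10 = 78; the blank must be 91 − 78 = 13.
Row 1 has 12 + 10 + 29 + 25 + 8 = 84; the blank must be 91 − 84 = 7.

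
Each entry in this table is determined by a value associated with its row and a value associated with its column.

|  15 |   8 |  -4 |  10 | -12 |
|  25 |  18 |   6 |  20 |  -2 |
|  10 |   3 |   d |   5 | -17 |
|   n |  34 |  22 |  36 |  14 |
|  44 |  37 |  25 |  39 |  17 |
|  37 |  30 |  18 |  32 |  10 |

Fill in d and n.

The difference between any two rows is the same in every column — this is an addition table with the headers hidden.
Row 3 minus row 1 is 5 − 10 = -5, so its entry in column 3 is -4 + (-5) = -9.
Row 4 minus row 1 is 36 − 10 = 26, so its entry in column 1 is 15 + 26 = 41.

d = -9, n = 41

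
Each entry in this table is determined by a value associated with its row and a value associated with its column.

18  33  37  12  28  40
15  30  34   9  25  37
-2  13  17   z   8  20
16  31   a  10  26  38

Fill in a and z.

The difference between any two rows is the same in every column — this is an addition table with the headers hidden.
Row 4 minus row 1 is 16 − 18 = -2, so its entry in column 3 is 37 + (-2) = 35.
Row 3 minus row 1 is -2 − 18 = -20, so its entry in column 4 is 12 + (-20) = -8.

a = 35, z = -8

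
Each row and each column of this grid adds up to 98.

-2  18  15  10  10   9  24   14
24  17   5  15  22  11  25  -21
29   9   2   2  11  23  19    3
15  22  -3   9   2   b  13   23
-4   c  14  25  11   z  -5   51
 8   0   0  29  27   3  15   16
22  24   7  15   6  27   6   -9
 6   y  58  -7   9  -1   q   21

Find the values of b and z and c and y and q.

b = 17, z = 9, c = -3, y = 11, q = 1

Column 7 has 24 + 25 + 19 + 13 − 5 + 15 + 6 = 97; the blank must be 98 − 97 = 1.
Row 8 has 6 + 58 − 7 + 9 − 1 + 1 + 21 = 87; the blank must be 98 − 87 = 11.
Column 2 has 18 + 17 + 9 + 22 + 0 + 24 + 11 = 101; the blank must be 98 − 101 = -3.
Row 5 has -4 − 3 + 14 + 25 + 11 − 5 + 51 = 89; the blank must be 98 − 89 = 9.
Row 4 has 15 + 22 − 3 + 9 + 2 + 13 + 23 = 81; the blank must be 98 − 81 = 17.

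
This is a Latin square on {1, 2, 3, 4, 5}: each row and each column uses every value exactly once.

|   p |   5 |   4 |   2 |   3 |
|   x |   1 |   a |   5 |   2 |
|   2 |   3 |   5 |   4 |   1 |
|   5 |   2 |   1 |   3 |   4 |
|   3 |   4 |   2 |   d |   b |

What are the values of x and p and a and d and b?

x = 4, p = 1, a = 3, d = 1, b = 5

At (row 5, col 5): column 5 already has {1, 2, 3, 4}, so the value is 5.
Cell (2,3): column 3 already has {1, 2, 4, 5} → 3.
Cell (5,4): row 5 already has {2, 3, 4, 5} → 1.
At (row 1, col 1): row 1 already has {2, 3, 4, 5}, so the value is 1.
At (row 2, col 1): row 2 already has {1, 2, 3, 5}, so the value is 4.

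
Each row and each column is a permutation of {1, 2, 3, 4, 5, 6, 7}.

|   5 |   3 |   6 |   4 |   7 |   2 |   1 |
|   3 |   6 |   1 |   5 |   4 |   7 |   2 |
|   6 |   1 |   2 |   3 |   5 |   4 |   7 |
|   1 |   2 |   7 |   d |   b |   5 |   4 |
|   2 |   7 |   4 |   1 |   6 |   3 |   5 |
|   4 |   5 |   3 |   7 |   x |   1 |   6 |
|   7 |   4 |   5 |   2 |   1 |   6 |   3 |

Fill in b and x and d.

b = 3, x = 2, d = 6

Cell (6,5): row 6 already has {1, 3, 4, 5, 6, 7} → 2.
Cell (4,4): column 4 already has {1, 2, 3, 4, 5, 7} → 6.
For row 4, column 5: row 4 already has {1, 2, 4, 5, 6, 7}; that leaves 3.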